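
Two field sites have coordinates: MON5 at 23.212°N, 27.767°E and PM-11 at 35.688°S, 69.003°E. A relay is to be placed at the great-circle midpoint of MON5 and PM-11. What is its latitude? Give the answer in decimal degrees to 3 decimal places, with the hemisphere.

Bx = cos φ₂ cos Δλ = 0.610779,  By = cos φ₂ sin Δλ = 0.535375
φₘ = atan2(sin φ₁ + sin φ₂, √((cos φ₁ + Bx)² + By²)) = -6.65940°
λₘ = λ₁ + atan2(By, cos φ₁ + Bx) = 47.05484°

6.659°S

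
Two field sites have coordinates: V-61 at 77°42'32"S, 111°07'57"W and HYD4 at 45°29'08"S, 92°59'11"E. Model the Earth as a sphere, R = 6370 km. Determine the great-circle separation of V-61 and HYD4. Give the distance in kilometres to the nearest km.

V-61: φ = -77.70889°, λ = -111.13250°
HYD4: φ = -45.48556°, λ = +92.98639°
Δφ = 32.2233°,  Δλ = -155.8811°
a = sin²(Δφ/2) + cos φ₁ cos φ₂ sin²(Δλ/2) = 0.219744
c = 2·arcsin(√a) = 0.975793 rad = 55.9088°
d = R·c = 6370 × 0.975793 = 6215.8 km

6216 km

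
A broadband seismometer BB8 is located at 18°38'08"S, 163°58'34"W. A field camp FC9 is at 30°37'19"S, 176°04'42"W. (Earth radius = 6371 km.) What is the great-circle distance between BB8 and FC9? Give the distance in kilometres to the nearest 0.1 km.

1806.4 km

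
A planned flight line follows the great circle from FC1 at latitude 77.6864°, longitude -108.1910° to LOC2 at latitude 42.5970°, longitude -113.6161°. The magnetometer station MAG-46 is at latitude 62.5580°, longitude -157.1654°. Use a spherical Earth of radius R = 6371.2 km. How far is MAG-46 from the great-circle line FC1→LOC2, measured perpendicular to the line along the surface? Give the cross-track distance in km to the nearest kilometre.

2158 km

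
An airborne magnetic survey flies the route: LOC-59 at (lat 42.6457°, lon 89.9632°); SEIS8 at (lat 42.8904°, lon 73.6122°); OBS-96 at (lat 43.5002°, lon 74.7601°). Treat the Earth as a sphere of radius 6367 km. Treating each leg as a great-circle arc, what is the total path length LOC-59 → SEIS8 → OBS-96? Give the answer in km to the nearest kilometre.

1447 km

LOC-59→SEIS8: c = 0.209213 rad, d = 1332.06 km
SEIS8→OBS-96: c = 0.018072 rad, d = 115.06 km
Total = 1332.06 + 115.06 = 1447.12 km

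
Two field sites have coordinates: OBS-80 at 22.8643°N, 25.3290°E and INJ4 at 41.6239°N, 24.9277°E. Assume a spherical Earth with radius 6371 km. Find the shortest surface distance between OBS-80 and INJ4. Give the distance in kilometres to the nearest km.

Δφ = 18.7596°,  Δλ = -0.4013°
a = sin²(Δφ/2) + cos φ₁ cos φ₂ sin²(Δλ/2) = 0.026570
c = 2·arcsin(√a) = 0.327469 rad = 18.7626°
d = R·c = 6371 × 0.327469 = 2086.3 km

2086 km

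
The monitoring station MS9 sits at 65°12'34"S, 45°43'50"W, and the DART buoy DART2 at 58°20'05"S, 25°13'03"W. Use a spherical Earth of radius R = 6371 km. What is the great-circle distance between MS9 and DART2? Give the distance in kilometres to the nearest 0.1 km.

MS9: φ = -65.20944°, λ = -45.73056°
DART2: φ = -58.33472°, λ = -25.21750°
Δφ = 6.8747°,  Δλ = 20.5131°
a = sin²(Δφ/2) + cos φ₁ cos φ₂ sin²(Δλ/2) = 0.010573
c = 2·arcsin(√a) = 0.206018 rad = 11.8040°
d = R·c = 6371 × 0.206018 = 1312.5 km

1312.5 km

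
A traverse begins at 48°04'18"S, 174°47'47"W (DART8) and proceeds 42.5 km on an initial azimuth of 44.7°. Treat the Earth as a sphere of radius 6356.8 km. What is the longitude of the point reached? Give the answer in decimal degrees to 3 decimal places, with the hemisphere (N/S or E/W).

174.395°W

DART8: φ = -48.07167°, λ = -174.79639°
δ = d/R = 42.5/6356.8 = 0.006686 rad
φ₂ = arcsin(sin φ₁ cos δ + cos φ₁ sin δ cos θ)
   = arcsin(-0.74398·0.99998 + 0.66820·0.00669·0.71080) = -47.79868°
λ₂ = λ₁ + atan2(sin θ sin δ cos φ₁, cos δ − sin φ₁ sin φ₂) = -174.39527°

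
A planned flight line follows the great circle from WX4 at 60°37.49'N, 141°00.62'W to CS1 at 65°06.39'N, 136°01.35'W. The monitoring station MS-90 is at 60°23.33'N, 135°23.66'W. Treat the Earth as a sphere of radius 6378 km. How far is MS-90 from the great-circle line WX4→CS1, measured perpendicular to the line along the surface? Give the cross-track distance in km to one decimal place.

WX4: φ = +60.62483°, λ = -141.01033°
CS1: φ = +65.10650°, λ = -136.02250°
MS-90: φ = +60.38883°, λ = -135.39433°
δ₁₃ = central angle WX4→MS-90 = 0.048417 rad  (haversine)
θ₁₃ = bearing WX4→MS-90 = 92.430°,  θ₁₂ = bearing WX4→CS1 = 24.711°
dₓₜ = R·arcsin(sin δ₁₃ · sin(θ₁₃ − θ₁₂)) = 6378·arcsin(0.04840·sin(67.719°)) = 285.729 km
|dₓₜ| = 285.729 km

285.7 km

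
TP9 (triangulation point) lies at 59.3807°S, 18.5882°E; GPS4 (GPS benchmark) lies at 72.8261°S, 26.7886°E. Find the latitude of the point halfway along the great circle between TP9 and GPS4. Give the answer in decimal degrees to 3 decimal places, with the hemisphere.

Bx = cos φ₂ cos Δλ = 0.292254,  By = cos φ₂ sin Δλ = 0.042116
φₘ = atan2(sin φ₁ + sin φ₂, √((cos φ₁ + Bx)² + By²)) = -66.15388°
λₘ = λ₁ + atan2(By, cos φ₁ + Bx) = 21.59584°

66.154°S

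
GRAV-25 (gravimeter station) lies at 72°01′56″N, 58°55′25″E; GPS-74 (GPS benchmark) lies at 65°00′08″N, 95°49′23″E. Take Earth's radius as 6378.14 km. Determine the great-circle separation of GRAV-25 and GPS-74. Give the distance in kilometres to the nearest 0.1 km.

1658.8 km

GRAV-25: φ = +72.03222°, λ = +58.92361°
GPS-74: φ = +65.00222°, λ = +95.82306°
Δφ = -7.0300°,  Δλ = 36.8994°
a = sin²(Δφ/2) + cos φ₁ cos φ₂ sin²(Δλ/2) = 0.016815
c = 2·arcsin(√a) = 0.260078 rad = 14.9014°
d = R·c = 6378.14 × 0.260078 = 1658.8 km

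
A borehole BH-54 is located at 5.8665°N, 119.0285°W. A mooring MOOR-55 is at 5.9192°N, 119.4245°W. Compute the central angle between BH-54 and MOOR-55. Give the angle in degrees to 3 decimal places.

Δφ = 0.0527°,  Δλ = -0.3960°
a = sin²(Δφ/2) + cos φ₁ cos φ₂ sin²(Δλ/2) = 0.000012
c = 2·arcsin(√a) = 0.006936 rad = 0.3974°

0.397°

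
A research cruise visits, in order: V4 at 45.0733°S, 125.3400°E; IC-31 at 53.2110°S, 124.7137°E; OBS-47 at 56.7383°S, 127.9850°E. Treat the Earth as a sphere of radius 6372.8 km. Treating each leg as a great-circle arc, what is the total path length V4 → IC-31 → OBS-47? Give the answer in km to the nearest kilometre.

V4→IC-31: c = 0.142208 rad, d = 906.26 km
IC-31→OBS-47: c = 0.069722 rad, d = 444.33 km
Total = 906.26 + 444.33 = 1350.59 km

1351 km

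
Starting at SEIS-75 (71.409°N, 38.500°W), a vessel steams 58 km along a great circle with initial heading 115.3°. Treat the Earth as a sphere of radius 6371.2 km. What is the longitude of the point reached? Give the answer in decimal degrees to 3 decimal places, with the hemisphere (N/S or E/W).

37.038°W

δ = d/R = 58/6371.2 = 0.009103 rad
φ₂ = arcsin(sin φ₁ cos δ + cos φ₁ sin δ cos θ)
   = arcsin(0.94782·0.99996 + 0.31881·0.00910·-0.42736) = 71.18039°
λ₂ = λ₁ + atan2(sin θ sin δ cos φ₁, cos δ − sin φ₁ sin φ₂) = -37.03806°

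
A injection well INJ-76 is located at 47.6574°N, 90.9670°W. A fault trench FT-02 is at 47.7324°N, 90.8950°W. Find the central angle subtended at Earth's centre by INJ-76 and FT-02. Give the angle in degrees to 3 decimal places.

Δφ = 0.0750°,  Δλ = 0.0720°
a = sin²(Δφ/2) + cos φ₁ cos φ₂ sin²(Δλ/2) = 0.000001
c = 2·arcsin(√a) = 0.001558 rad = 0.0893°

0.089°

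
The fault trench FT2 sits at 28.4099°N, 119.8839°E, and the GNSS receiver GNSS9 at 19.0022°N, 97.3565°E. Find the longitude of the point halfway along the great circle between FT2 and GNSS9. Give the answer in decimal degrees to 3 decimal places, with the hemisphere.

Bx = cos φ₂ cos Δλ = 0.873361,  By = cos φ₂ sin Δλ = -0.362247
φₘ = atan2(sin φ₁ + sin φ₂, √((cos φ₁ + Bx)² + By²)) = 24.11841°
λₘ = λ₁ + atan2(By, cos φ₁ + Bx) = 108.20793°

108.208°E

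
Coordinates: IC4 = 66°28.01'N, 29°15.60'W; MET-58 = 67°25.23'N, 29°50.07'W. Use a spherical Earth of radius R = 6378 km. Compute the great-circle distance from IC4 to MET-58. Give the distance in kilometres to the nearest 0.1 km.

109.1 km

IC4: φ = +66.46683°, λ = -29.26000°
MET-58: φ = +67.42050°, λ = -29.83450°
Δφ = 0.9537°,  Δλ = -0.5745°
a = sin²(Δφ/2) + cos φ₁ cos φ₂ sin²(Δλ/2) = 0.000073
c = 2·arcsin(√a) = 0.017101 rad = 0.9798°
d = R·c = 6378 × 0.017101 = 109.1 km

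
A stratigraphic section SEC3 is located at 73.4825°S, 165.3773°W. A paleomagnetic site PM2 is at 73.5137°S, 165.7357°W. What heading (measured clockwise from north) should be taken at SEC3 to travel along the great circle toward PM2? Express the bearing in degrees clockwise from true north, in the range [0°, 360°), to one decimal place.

Δλ = -0.3584°
y = sin Δλ · cos φ₂ = -0.001775
x = cos φ₁ sin φ₂ − sin φ₁ cos φ₂ cos Δλ = -0.000550
θ = atan2(y, x) = -107.2108° → 252.7892° (mod 360°)

252.8°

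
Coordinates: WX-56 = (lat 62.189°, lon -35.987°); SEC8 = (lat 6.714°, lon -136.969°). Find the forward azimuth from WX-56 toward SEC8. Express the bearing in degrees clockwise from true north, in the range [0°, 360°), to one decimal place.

282.8°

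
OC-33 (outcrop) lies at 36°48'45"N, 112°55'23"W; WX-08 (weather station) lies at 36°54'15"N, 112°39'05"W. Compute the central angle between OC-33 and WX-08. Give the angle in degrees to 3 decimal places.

0.236°

OC-33: φ = +36.81250°, λ = -112.92306°
WX-08: φ = +36.90417°, λ = -112.65139°
Δφ = 0.0917°,  Δλ = 0.2717°
a = sin²(Δφ/2) + cos φ₁ cos φ₂ sin²(Δλ/2) = 0.000004
c = 2·arcsin(√a) = 0.004117 rad = 0.2359°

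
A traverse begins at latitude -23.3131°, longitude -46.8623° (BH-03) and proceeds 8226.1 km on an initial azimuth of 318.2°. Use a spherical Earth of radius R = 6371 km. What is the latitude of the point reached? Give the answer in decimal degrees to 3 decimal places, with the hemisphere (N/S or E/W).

δ = d/R = 8226.1/6371 = 1.291179 rad
φ₂ = arcsin(sin φ₁ cos δ + cos φ₁ sin δ cos θ)
   = arcsin(-0.39576·0.27599 + 0.91836·0.96116·0.74548) = 33.28465°
λ₂ = λ₁ + atan2(sin θ sin δ cos φ₁, cos δ − sin φ₁ sin φ₂) = -96.89076°

33.285°N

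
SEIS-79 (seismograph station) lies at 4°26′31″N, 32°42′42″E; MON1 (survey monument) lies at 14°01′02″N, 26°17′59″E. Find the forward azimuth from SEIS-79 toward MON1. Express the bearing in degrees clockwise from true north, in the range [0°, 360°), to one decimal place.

327.0°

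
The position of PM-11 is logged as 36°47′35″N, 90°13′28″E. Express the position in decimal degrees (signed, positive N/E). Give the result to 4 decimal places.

+36.7931°, +90.2244°

lat: 36.7931° N → +36.7931°
lon: 90.2244° E → +90.2244°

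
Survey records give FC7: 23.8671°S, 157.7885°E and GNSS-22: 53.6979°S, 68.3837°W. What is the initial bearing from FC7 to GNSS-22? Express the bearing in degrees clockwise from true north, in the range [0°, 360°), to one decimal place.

Δλ = 133.8278°
y = sin Δλ · cos φ₂ = 0.427114
x = cos φ₁ sin φ₂ − sin φ₁ cos φ₂ cos Δλ = -0.902878
θ = atan2(y, x) = 154.6831° → 154.6831° (mod 360°)

154.7°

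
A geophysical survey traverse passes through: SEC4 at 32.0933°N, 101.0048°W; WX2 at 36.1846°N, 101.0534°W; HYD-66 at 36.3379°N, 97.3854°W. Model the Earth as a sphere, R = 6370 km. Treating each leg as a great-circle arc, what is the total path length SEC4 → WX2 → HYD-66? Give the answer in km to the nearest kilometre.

784 km

SEC4→WX2: c = 0.071410 rad, d = 454.88 km
WX2→HYD-66: c = 0.051686 rad, d = 329.24 km
Total = 454.88 + 329.24 = 784.12 km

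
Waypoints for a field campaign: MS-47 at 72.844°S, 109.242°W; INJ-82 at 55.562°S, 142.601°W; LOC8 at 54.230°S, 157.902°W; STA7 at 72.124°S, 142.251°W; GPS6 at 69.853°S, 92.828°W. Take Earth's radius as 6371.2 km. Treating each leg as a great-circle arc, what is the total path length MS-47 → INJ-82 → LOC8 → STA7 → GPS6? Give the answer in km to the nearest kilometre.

MS-47→INJ-82: c = 0.383474 rad, d = 2443.19 km
INJ-82→LOC8: c = 0.154995 rad, d = 987.50 km
LOC8→STA7: c = 0.333281 rad, d = 2123.40 km
STA7→GPS6: c = 0.275607 rad, d = 1755.95 km
Total = 2443.19 + 987.50 + 2123.40 + 1755.95 = 7310.04 km

7310 km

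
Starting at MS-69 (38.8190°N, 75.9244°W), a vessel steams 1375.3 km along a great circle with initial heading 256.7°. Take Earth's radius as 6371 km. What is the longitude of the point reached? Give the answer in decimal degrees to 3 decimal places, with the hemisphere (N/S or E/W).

δ = d/R = 1375.3/6371 = 0.215869 rad
φ₂ = arcsin(sin φ₁ cos δ + cos φ₁ sin δ cos θ)
   = arcsin(0.62686·0.97679 + 0.77913·0.21420·-0.23005) = 35.02410°
λ₂ = λ₁ + atan2(sin θ sin δ cos φ₁, cos δ − sin φ₁ sin φ₂) = -90.67114°

90.671°W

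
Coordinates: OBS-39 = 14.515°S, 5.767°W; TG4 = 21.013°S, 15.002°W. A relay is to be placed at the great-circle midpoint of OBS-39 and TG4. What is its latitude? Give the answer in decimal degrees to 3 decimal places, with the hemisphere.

Bx = cos φ₂ cos Δλ = 0.921399,  By = cos φ₂ sin Δλ = -0.149812
φₘ = atan2(sin φ₁ + sin φ₂, √((cos φ₁ + Bx)² + By²)) = -17.81817°
λₘ = λ₁ + atan2(By, cos φ₁ + Bx) = -10.30034°

17.818°S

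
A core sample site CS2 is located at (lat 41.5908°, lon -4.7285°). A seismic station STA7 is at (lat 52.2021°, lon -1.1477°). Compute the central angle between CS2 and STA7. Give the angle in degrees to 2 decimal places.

Δφ = 10.6113°,  Δλ = 3.5808°
a = sin²(Δφ/2) + cos φ₁ cos φ₂ sin²(Δλ/2) = 0.008998
c = 2·arcsin(√a) = 0.190000 rad = 10.8862°

10.89°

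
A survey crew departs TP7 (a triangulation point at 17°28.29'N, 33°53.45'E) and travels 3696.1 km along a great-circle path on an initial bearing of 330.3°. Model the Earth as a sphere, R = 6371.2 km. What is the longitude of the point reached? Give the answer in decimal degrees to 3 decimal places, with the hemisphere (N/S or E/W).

11.367°E

TP7: φ = +17.47150°, λ = +33.89083°
δ = d/R = 3696.1/6371.2 = 0.580126 rad
φ₂ = arcsin(sin φ₁ cos δ + cos φ₁ sin δ cos θ)
   = arcsin(0.30023·0.83639 + 0.95387·0.54813·0.86863) = 44.85127°
λ₂ = λ₁ + atan2(sin θ sin δ cos φ₁, cos δ − sin φ₁ sin φ₂) = 11.36669°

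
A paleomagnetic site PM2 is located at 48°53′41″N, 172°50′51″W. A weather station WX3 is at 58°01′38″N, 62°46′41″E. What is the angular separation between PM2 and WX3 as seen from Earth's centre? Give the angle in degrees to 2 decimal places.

PM2: φ = +48.89472°, λ = -172.84750°
WX3: φ = +58.02722°, λ = +62.77806°
Δφ = 9.1325°,  Δλ = -124.3744°
a = sin²(Δφ/2) + cos φ₁ cos φ₂ sin²(Δλ/2) = 0.278678
c = 2·arcsin(√a) = 1.112251 rad = 63.7273°

63.73°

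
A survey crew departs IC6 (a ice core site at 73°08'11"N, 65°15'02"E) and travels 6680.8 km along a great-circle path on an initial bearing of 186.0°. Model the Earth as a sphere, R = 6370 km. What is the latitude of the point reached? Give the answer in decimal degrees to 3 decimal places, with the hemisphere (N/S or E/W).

13.126°N

IC6: φ = +73.13639°, λ = +65.25056°
δ = d/R = 6680.8/6370 = 1.048791 rad
φ₂ = arcsin(sin φ₁ cos δ + cos φ₁ sin δ cos θ)
   = arcsin(0.95700·0.49862 + 0.29009·0.86682·-0.99452) = 13.12611°
λ₂ = λ₁ + atan2(sin θ sin δ cos φ₁, cos δ − sin φ₁ sin φ₂) = 59.91213°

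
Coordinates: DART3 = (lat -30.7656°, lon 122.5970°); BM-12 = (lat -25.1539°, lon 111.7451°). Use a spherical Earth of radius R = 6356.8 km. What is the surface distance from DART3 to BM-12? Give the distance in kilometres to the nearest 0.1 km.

1231.3 km

Δφ = 5.6117°,  Δλ = -10.8519°
a = sin²(Δφ/2) + cos φ₁ cos φ₂ sin²(Δλ/2) = 0.009351
c = 2·arcsin(√a) = 0.193701 rad = 11.0983°
d = R·c = 6356.8 × 0.193701 = 1231.3 km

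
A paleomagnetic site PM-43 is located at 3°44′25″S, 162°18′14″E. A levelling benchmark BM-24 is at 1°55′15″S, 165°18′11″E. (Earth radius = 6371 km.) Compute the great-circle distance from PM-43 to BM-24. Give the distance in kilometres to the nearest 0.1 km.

389.7 km

PM-43: φ = -3.74028°, λ = +162.30389°
BM-24: φ = -1.92083°, λ = +165.30306°
Δφ = 1.8194°,  Δλ = 2.9992°
a = sin²(Δφ/2) + cos φ₁ cos φ₂ sin²(Δλ/2) = 0.000935
c = 2·arcsin(√a) = 0.061168 rad = 3.5047°
d = R·c = 6371 × 0.061168 = 389.7 km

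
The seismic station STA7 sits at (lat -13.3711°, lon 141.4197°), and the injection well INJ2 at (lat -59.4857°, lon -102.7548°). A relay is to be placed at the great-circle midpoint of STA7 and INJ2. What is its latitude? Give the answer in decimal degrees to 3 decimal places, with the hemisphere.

Bx = cos φ₂ cos Δλ = -0.221194,  By = cos φ₂ sin Δλ = 0.457042
φₘ = atan2(sin φ₁ + sin φ₂, √((cos φ₁ + Bx)² + By²)) = -51.16383°
λₘ = λ₁ + atan2(By, cos φ₁ + Bx) = 172.71977°

51.164°S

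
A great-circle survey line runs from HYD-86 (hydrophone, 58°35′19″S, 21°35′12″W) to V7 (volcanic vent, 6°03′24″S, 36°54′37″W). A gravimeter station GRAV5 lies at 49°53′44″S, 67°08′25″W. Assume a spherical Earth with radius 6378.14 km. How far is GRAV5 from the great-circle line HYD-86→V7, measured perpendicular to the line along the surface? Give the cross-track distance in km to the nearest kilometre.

2901 km

HYD-86: φ = -58.58861°, λ = -21.58667°
V7: φ = -6.05667°, λ = -36.91028°
GRAV5: φ = -49.89556°, λ = -67.14028°
δ₁₃ = central angle HYD-86→GRAV5 = 0.478095 rad  (haversine)
θ₁₃ = bearing HYD-86→GRAV5 = 268.299°,  θ₁₂ = bearing HYD-86→V7 = 341.007°
dₓₜ = R·arcsin(sin δ₁₃ · sin(θ₁₃ − θ₁₂)) = 6378.14·arcsin(0.46009·sin(-72.708°)) = -2900.864 km
|dₓₜ| = 2900.864 km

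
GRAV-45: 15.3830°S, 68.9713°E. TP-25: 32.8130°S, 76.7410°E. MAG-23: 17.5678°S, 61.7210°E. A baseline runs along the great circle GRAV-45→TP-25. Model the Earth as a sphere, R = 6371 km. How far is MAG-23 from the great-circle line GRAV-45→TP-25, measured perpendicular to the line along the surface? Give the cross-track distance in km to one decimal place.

809.7 km

δ₁₃ = central angle GRAV-45→MAG-23 = 0.127181 rad  (haversine)
θ₁₃ = bearing GRAV-45→MAG-23 = 251.548°,  θ₁₂ = bearing GRAV-45→TP-25 = 159.356°
dₓₜ = R·arcsin(sin δ₁₃ · sin(θ₁₃ − θ₁₂)) = 6371·arcsin(0.12684·sin(92.192°)) = 809.675 km
|dₓₜ| = 809.675 km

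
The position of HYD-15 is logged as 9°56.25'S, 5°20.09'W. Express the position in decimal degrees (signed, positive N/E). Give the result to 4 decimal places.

-9.9375°, -5.3348°

lat: 9.9375° S → -9.9375°
lon: 5.3348° W → -5.3348°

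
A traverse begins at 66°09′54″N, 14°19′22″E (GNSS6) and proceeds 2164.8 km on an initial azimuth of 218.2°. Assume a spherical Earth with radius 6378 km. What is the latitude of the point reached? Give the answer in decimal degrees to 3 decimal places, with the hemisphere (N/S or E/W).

GNSS6: φ = +66.16500°, λ = +14.32278°
δ = d/R = 2164.8/6378 = 0.339417 rad
φ₂ = arcsin(sin φ₁ cos δ + cos φ₁ sin δ cos θ)
   = arcsin(0.91471·0.94295 + 0.40410·0.33294·-0.78586) = 49.18268°
λ₂ = λ₁ + atan2(sin θ sin δ cos φ₁, cos δ − sin φ₁ sin φ₂) = -4.03726°

49.183°N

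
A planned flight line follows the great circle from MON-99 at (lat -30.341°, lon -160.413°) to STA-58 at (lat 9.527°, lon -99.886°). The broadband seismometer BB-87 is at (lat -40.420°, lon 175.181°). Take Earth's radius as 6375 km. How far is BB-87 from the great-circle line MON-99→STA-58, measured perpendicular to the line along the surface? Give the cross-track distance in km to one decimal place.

δ₁₃ = central angle MON-99→BB-87 = 0.387505 rad  (haversine)
θ₁₃ = bearing MON-99→BB-87 = 236.353°,  θ₁₂ = bearing MON-99→STA-58 = 65.684°
dₓₜ = R·arcsin(sin δ₁₃ · sin(θ₁₃ − θ₁₂)) = 6375·arcsin(0.37788·sin(170.669°)) = 390.812 km
|dₓₜ| = 390.812 km

390.8 km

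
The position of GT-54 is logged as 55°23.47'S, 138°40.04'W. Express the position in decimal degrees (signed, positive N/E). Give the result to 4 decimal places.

-55.3912°, -138.6673°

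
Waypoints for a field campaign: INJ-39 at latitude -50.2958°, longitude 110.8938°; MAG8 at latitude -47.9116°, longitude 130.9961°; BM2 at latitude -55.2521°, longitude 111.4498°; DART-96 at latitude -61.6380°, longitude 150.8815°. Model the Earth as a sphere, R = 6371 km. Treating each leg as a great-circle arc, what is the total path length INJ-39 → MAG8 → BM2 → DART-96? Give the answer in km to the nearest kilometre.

INJ-39→MAG8: c = 0.232691 rad, d = 1482.48 km
MAG8→BM2: c = 0.246435 rad, d = 1570.04 km
BM2→DART-96: c = 0.370446 rad, d = 2360.11 km
Total = 1482.48 + 1570.04 + 2360.11 = 5412.62 km

5413 km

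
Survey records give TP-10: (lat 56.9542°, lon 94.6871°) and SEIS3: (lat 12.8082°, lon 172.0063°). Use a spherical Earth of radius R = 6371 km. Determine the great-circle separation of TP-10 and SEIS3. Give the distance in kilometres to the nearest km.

Δφ = -44.1460°,  Δλ = 77.3192°
a = sin²(Δφ/2) + cos φ₁ cos φ₂ sin²(Δλ/2) = 0.348723
c = 2·arcsin(√a) = 1.263425 rad = 72.3889°
d = R·c = 6371 × 1.263425 = 8049.3 km

8049 km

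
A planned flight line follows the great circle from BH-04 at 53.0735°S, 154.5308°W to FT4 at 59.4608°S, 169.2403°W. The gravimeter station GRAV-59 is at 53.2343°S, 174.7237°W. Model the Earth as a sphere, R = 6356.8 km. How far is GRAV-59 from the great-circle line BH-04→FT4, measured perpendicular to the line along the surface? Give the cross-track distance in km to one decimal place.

766.7 km

δ₁₃ = central angle BH-04→GRAV-59 = 0.210658 rad  (haversine)
θ₁₃ = bearing BH-04→GRAV-59 = 261.137°,  θ₁₂ = bearing BH-04→FT4 = 226.008°
dₓₜ = R·arcsin(sin δ₁₃ · sin(θ₁₃ − θ₁₂)) = 6356.8·arcsin(0.20910·sin(35.129°)) = 766.729 km
|dₓₜ| = 766.729 km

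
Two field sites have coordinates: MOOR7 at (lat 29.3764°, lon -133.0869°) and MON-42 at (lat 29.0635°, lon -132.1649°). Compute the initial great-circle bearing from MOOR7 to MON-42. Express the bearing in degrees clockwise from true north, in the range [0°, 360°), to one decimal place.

Δλ = 0.9220°
y = sin Δλ · cos φ₂ = 0.014065
x = cos φ₁ sin φ₂ − sin φ₁ cos φ₂ cos Δλ = -0.005406
θ = atan2(y, x) = 111.0232° → 111.0232° (mod 360°)

111.0°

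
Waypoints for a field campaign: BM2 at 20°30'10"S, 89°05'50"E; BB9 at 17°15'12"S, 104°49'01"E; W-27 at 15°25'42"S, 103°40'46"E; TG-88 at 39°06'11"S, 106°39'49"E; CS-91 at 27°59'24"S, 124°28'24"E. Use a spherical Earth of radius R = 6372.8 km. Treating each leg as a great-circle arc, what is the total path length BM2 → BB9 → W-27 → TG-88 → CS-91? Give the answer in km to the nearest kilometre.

BM2: φ = -20.50278°, λ = +89.09722°
BB9: φ = -17.25333°, λ = +104.81694°
W-27: φ = -15.42833°, λ = +103.67944°
TG-88: φ = -39.10306°, λ = +106.66361°
CS-91: φ = -27.99000°, λ = +124.47333°
BM2→BB9: c = 0.265596 rad, d = 1692.59 km
BB9→W-27: c = 0.037114 rad, d = 236.52 km
W-27→TG-88: c = 0.415721 rad, d = 2649.31 km
TG-88→CS-91: c = 0.322613 rad, d = 2055.95 km
Total = 1692.59 + 236.52 + 2649.31 + 2055.95 = 6634.36 km

6634 km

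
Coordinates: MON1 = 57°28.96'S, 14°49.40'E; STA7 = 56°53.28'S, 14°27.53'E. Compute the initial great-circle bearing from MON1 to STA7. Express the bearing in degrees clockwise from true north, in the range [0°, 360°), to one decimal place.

MON1: φ = -57.48267°, λ = +14.82333°
STA7: φ = -56.88800°, λ = +14.45883°
Δλ = -0.3645°
y = sin Δλ · cos φ₂ = -0.003475
x = cos φ₁ sin φ₂ − sin φ₁ cos φ₂ cos Δλ = 0.010369
θ = atan2(y, x) = -18.5283° → 341.4717° (mod 360°)

341.5°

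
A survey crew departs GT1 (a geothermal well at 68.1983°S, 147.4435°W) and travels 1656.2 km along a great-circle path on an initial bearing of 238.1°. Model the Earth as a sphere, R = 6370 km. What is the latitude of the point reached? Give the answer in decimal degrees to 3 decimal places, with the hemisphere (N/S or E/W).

δ = d/R = 1656.2/6370 = 0.260000 rad
φ₂ = arcsin(sin φ₁ cos δ + cos φ₁ sin δ cos θ)
   = arcsin(-0.92847·0.96639 + 0.37140·0.25708·-0.52844) = -71.39189°
λ₂ = λ₁ + atan2(sin θ sin δ cos φ₁, cos δ − sin φ₁ sin φ₂) = 169.40091°

71.392°S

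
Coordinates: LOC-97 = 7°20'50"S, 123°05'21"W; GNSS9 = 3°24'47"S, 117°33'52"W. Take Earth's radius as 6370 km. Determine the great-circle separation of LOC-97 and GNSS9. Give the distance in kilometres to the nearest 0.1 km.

LOC-97: φ = -7.34722°, λ = -123.08917°
GNSS9: φ = -3.41306°, λ = -117.56444°
Δφ = 3.9342°,  Δλ = 5.5247°
a = sin²(Δφ/2) + cos φ₁ cos φ₂ sin²(Δλ/2) = 0.003478
c = 2·arcsin(√a) = 0.118012 rad = 6.7616°
d = R·c = 6370 × 0.118012 = 751.7 km

751.7 km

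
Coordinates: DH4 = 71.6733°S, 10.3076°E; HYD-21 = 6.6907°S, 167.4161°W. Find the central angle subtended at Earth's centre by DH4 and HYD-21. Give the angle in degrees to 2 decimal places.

Δφ = 64.9826°,  Δλ = -177.7237°
a = sin²(Δφ/2) + cos φ₁ cos φ₂ sin²(Δλ/2) = 0.600723
c = 2·arcsin(√a) = 1.773631 rad = 101.6216°

101.62°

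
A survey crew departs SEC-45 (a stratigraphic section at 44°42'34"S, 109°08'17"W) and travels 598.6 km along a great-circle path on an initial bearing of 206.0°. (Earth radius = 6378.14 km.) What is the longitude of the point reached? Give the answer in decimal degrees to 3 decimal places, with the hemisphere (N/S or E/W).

112.764°W

SEC-45: φ = -44.70944°, λ = -109.13806°
δ = d/R = 598.6/6378.14 = 0.093852 rad
φ₂ = arcsin(sin φ₁ cos δ + cos φ₁ sin δ cos θ)
   = arcsin(-0.70351·0.99560 + 0.71068·0.09371·-0.89879) = -49.48858°
λ₂ = λ₁ + atan2(sin θ sin δ cos φ₁, cos δ − sin φ₁ sin φ₂) = -112.76394°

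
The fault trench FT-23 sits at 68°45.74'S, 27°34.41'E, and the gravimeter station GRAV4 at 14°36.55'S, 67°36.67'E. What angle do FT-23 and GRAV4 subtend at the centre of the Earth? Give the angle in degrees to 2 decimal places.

59.77°

FT-23: φ = -68.76233°, λ = +27.57350°
GRAV4: φ = -14.60917°, λ = +67.61117°
Δφ = 54.1532°,  Δλ = 40.0377°
a = sin²(Δφ/2) + cos φ₁ cos φ₂ sin²(Δλ/2) = 0.248268
c = 2·arcsin(√a) = 1.043192 rad = 59.7705°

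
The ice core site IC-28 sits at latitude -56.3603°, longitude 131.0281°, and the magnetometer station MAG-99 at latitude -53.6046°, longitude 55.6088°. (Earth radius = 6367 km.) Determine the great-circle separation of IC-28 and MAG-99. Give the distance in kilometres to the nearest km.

Δφ = 2.7557°,  Δλ = -75.4193°
a = sin²(Δφ/2) + cos φ₁ cos φ₂ sin²(Δλ/2) = 0.123554
c = 2·arcsin(√a) = 0.718351 rad = 41.1585°
d = R·c = 6367 × 0.718351 = 4573.7 km

4574 km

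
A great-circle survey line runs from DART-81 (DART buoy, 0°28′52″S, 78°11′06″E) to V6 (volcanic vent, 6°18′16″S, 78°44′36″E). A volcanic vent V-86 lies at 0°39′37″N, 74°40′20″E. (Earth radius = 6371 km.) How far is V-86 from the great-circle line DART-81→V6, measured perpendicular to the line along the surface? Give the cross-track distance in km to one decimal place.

DART-81: φ = -0.48111°, λ = +78.18500°
V6: φ = -6.30444°, λ = +78.74333°
V-86: φ = +0.66028°, λ = +74.67222°
δ₁₃ = central angle DART-81→V-86 = 0.064464 rad  (haversine)
θ₁₃ = bearing DART-81→V-86 = 287.997°,  θ₁₂ = bearing DART-81→V6 = 174.547°
dₓₜ = R·arcsin(sin δ₁₃ · sin(θ₁₃ − θ₁₂)) = 6371·arcsin(0.06442·sin(113.450°)) = 376.735 km
|dₓₜ| = 376.735 km

376.7 km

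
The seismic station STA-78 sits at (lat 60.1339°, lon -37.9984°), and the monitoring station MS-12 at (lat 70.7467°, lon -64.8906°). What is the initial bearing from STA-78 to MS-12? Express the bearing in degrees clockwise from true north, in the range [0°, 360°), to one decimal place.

Δλ = -26.8922°
y = sin Δλ · cos φ₂ = -0.149148
x = cos φ₁ sin φ₂ − sin φ₁ cos φ₂ cos Δλ = 0.215094
θ = atan2(y, x) = -34.7378° → 325.2622° (mod 360°)

325.3°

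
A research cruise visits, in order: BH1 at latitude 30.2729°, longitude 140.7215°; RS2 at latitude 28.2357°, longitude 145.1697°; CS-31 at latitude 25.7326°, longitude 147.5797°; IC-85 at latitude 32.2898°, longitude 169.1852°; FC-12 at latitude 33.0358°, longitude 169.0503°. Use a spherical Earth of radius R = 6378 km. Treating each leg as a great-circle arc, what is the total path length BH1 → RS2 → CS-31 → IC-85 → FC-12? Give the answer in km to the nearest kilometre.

BH1→RS2: c = 0.076489 rad, d = 487.85 km
RS2→CS-31: c = 0.057560 rad, d = 367.12 km
CS-31→IC-85: c = 0.348299 rad, d = 2221.45 km
IC-85→FC-12: c = 0.013170 rad, d = 84.00 km
Total = 487.85 + 367.12 + 2221.45 + 84.00 = 3160.42 km

3160 km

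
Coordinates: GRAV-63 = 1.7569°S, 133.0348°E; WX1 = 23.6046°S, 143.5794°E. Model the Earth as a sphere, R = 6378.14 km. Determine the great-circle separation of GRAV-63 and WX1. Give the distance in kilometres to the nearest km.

Δφ = -21.8477°,  Δλ = 10.5446°
a = sin²(Δφ/2) + cos φ₁ cos φ₂ sin²(Δλ/2) = 0.043645
c = 2·arcsin(√a) = 0.420930 rad = 24.1175°
d = R·c = 6378.14 × 0.420930 = 2684.8 km

2685 km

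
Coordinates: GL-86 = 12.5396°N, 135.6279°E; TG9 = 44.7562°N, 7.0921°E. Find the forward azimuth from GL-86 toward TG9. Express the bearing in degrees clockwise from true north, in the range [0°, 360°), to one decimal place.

324.7°

Δλ = -128.5358°
y = sin Δλ · cos φ₂ = -0.555461
x = cos φ₁ sin φ₂ − sin φ₁ cos φ₂ cos Δλ = 0.783348
θ = atan2(y, x) = -35.3399° → 324.6601° (mod 360°)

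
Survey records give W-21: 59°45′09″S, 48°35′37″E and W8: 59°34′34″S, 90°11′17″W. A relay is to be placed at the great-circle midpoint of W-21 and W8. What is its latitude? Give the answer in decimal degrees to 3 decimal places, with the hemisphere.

W-21: φ = -59.75250°, λ = +48.59361°
W8: φ = -59.57611°, λ = -90.18806°
Bx = cos φ₂ cos Δλ = -0.380911,  By = cos φ₂ sin Δλ = -0.333678
φₘ = atan2(sin φ₁ + sin φ₂, √((cos φ₁ + Bx)² + By²)) = -78.36064°
λₘ = λ₁ + atan2(By, cos φ₁ + Bx) = -21.19798°

78.361°S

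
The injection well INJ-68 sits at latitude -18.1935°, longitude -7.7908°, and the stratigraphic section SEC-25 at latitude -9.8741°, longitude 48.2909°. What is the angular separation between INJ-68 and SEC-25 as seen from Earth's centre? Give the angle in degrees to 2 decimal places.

54.84°

Δφ = 8.3194°,  Δλ = 56.0817°
a = sin²(Δφ/2) + cos φ₁ cos φ₂ sin²(Δλ/2) = 0.212098
c = 2·arcsin(√a) = 0.957210 rad = 54.8441°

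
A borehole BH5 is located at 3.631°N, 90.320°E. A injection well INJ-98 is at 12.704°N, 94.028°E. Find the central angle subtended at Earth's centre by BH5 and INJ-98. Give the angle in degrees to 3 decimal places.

Δφ = 9.0730°,  Δλ = 3.7080°
a = sin²(Δφ/2) + cos φ₁ cos φ₂ sin²(Δλ/2) = 0.007275
c = 2·arcsin(√a) = 0.170794 rad = 9.7858°

9.786°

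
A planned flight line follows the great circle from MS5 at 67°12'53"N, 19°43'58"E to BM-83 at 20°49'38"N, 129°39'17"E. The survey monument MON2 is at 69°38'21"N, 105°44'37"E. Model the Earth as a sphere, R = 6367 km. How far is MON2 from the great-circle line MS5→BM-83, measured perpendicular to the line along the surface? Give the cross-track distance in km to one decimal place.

977.8 km

MS5: φ = +67.21472°, λ = +19.73278°
BM-83: φ = +20.82722°, λ = +129.65472°
MON2: φ = +69.63917°, λ = +105.74361°
δ₁₃ = central angle MS5→MON2 = 0.507972 rad  (haversine)
θ₁₃ = bearing MS5→MON2 = 45.527°,  θ₁₂ = bearing MS5→BM-83 = 63.856°
dₓₜ = R·arcsin(sin δ₁₃ · sin(θ₁₃ − θ₁₂)) = 6367·arcsin(0.48641·sin(-18.329°)) = -977.767 km
|dₓₜ| = 977.767 km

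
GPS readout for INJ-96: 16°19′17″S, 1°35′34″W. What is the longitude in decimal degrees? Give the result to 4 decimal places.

1.5928°W

1° + 35′/60 + 34″/3600 = 1 + 0.58333 + 0.00944 = 1.5928°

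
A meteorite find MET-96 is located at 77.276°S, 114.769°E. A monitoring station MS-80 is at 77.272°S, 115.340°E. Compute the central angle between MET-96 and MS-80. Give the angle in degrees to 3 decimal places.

0.126°

Δφ = 0.0040°,  Δλ = 0.5710°
a = sin²(Δφ/2) + cos φ₁ cos φ₂ sin²(Δλ/2) = 0.000001
c = 2·arcsin(√a) = 0.002196 rad = 0.1258°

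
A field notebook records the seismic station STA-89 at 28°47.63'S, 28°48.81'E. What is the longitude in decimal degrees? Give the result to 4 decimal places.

28° + 48.81′/60 = 28 + 0.81350 = 28.8135°

28.8135°E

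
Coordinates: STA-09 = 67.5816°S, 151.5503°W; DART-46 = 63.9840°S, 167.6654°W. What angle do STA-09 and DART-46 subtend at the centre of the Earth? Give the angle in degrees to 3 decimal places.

7.495°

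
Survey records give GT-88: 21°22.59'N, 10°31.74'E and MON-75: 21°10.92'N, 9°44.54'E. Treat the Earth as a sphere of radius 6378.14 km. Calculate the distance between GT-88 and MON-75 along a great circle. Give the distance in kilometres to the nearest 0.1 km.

84.4 km

GT-88: φ = +21.37650°, λ = +10.52900°
MON-75: φ = +21.18200°, λ = +9.74233°
Δφ = -0.1945°,  Δλ = -0.7867°
a = sin²(Δφ/2) + cos φ₁ cos φ₂ sin²(Δλ/2) = 0.000044
c = 2·arcsin(√a) = 0.013237 rad = 0.7584°
d = R·c = 6378.14 × 0.013237 = 84.4 km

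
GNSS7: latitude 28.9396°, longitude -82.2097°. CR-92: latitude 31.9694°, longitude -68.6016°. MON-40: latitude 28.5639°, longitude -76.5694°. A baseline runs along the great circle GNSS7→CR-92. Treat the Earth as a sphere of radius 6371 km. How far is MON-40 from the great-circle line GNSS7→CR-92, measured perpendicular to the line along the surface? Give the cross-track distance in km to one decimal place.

δ₁₃ = central angle GNSS7→MON-40 = 0.086546 rad  (haversine)
θ₁₃ = bearing GNSS7→MON-40 = 92.984°,  θ₁₂ = bearing GNSS7→CR-92 = 72.123°
dₓₜ = R·arcsin(sin δ₁₃ · sin(θ₁₃ − θ₁₂)) = 6371·arcsin(0.08644·sin(20.861°)) = 196.133 km
|dₓₜ| = 196.133 km

196.1 km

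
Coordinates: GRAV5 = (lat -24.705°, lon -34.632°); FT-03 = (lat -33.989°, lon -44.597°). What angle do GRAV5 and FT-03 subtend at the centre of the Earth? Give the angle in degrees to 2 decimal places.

12.70°

Δφ = -9.2840°,  Δλ = -9.9650°
a = sin²(Δφ/2) + cos φ₁ cos φ₂ sin²(Δλ/2) = 0.012232
c = 2·arcsin(√a) = 0.221646 rad = 12.6994°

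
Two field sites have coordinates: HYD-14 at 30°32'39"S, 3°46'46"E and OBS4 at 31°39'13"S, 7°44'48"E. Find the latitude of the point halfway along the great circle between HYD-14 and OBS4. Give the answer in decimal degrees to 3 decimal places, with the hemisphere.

31.114°S

HYD-14: φ = -30.54417°, λ = +3.77944°
OBS4: φ = -31.65361°, λ = +7.74667°
Bx = cos φ₂ cos Δλ = 0.849197,  By = cos φ₂ sin Δλ = 0.058893
φₘ = atan2(sin φ₁ + sin φ₂, √((cos φ₁ + Bx)² + By²)) = -31.11408°
λₘ = λ₁ + atan2(By, cos φ₁ + Bx) = 5.75147°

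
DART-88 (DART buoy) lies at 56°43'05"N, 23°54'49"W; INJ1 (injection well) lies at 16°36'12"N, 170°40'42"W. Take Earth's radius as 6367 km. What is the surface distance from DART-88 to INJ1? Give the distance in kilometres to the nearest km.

DART-88: φ = +56.71806°, λ = -23.91361°
INJ1: φ = +16.60333°, λ = -170.67833°
Δφ = -40.1147°,  Δλ = -146.7647°
a = sin²(Δφ/2) + cos φ₁ cos φ₂ sin²(Δλ/2) = 0.600492
c = 2·arcsin(√a) = 1.773158 rad = 101.5945°
d = R·c = 6367 × 1.773158 = 11289.7 km

11290 km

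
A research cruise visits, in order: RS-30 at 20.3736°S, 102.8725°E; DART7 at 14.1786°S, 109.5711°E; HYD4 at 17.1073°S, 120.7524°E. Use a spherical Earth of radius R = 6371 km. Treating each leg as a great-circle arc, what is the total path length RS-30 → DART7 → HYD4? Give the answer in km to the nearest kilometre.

2230 km

RS-30→DART7: c = 0.155360 rad, d = 989.80 km
DART7→HYD4: c = 0.194705 rad, d = 1240.46 km
Total = 989.80 + 1240.46 = 2230.26 km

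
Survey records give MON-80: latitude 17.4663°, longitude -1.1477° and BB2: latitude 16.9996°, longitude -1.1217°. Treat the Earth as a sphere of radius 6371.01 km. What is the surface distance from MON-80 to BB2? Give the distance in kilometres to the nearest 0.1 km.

Δφ = -0.4667°,  Δλ = 0.0260°
a = sin²(Δφ/2) + cos φ₁ cos φ₂ sin²(Δλ/2) = 0.000017
c = 2·arcsin(√a) = 0.008157 rad = 0.4674°
d = R·c = 6371.01 × 0.008157 = 52.0 km

52.0 km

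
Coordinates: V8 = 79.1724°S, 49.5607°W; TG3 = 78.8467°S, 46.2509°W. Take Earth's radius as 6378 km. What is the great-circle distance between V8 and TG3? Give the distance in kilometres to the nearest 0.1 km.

Δφ = 0.3257°,  Δλ = 3.3098°
a = sin²(Δφ/2) + cos φ₁ cos φ₂ sin²(Δλ/2) = 0.000038
c = 2·arcsin(√a) = 0.012391 rad = 0.7100°
d = R·c = 6378 × 0.012391 = 79.0 km

79.0 km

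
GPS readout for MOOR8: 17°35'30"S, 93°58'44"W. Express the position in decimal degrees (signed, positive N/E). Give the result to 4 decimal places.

-17.5917°, -93.9789°

lat: 17.5917° S → -17.5917°
lon: 93.9789° W → -93.9789°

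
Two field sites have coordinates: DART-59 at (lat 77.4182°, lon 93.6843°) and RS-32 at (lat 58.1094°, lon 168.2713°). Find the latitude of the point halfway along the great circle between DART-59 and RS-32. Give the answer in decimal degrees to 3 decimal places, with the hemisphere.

71.161°N

Bx = cos φ₂ cos Δλ = 0.140409,  By = cos φ₂ sin Δλ = 0.509299
φₘ = atan2(sin φ₁ + sin φ₂, √((cos φ₁ + Bx)² + By²)) = 71.16124°
λₘ = λ₁ + atan2(By, cos φ₁ + Bx) = 148.56167°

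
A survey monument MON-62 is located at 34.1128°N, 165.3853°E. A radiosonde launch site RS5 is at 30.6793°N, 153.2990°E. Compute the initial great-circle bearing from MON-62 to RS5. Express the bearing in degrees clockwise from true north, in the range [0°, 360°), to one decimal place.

Δλ = -12.0863°
y = sin Δλ · cos φ₂ = -0.180079
x = cos φ₁ sin φ₂ − sin φ₁ cos φ₂ cos Δλ = -0.049198
θ = atan2(y, x) = -105.2806° → 254.7194° (mod 360°)

254.7°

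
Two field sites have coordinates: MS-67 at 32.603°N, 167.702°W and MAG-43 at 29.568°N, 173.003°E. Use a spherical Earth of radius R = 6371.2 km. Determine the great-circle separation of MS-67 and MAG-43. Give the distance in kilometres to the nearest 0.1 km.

1865.5 km

Δφ = -3.0350°,  Δλ = -19.2950°
a = sin²(Δφ/2) + cos φ₁ cos φ₂ sin²(Δλ/2) = 0.021280
c = 2·arcsin(√a) = 0.292796 rad = 16.7760°
d = R·c = 6371.2 × 0.292796 = 1865.5 km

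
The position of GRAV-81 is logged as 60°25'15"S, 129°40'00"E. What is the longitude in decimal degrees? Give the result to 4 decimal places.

129.6667°E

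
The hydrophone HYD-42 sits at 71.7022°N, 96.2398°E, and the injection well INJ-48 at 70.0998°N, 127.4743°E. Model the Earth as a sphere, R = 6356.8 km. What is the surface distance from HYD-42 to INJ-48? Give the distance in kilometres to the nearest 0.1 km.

Δφ = -1.6024°,  Δλ = 31.2345°
a = sin²(Δφ/2) + cos φ₁ cos φ₂ sin²(Δλ/2) = 0.007940
c = 2·arcsin(√a) = 0.178455 rad = 10.2247°
d = R·c = 6356.8 × 0.178455 = 1134.4 km

1134.4 km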